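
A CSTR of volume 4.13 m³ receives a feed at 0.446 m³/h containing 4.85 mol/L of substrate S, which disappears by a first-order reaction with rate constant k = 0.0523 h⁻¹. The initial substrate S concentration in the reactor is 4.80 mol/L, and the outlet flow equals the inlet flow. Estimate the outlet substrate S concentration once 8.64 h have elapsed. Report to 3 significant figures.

V dC/dt = Q(C_in − C) − k V C.
dC/dt = (Q/V) C_in − (Q/V + k) C; effective rate a = Q/V + k = 0.10799 + 0.0523 = 0.16029 h⁻¹.
C_ss = Q C_in/(Q + kV) = 3.2675 mol/L; C(t) = C_ss + (C₀ − C_ss) e^(−a t).
C(8.64) = 3.2675 + (1.5325)·e^(−0.16029·8.64) = 3.2675 + (1.5325)·0.25035 = 3.6512 mol/L.

3.65 mol/L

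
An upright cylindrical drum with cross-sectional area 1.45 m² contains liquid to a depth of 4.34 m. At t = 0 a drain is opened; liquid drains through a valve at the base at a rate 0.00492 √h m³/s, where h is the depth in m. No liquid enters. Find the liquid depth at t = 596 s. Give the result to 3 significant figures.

With no inflow, A dh/dt = −0.00492 √h.
∫ h^(−1/2) dh = −(0.00492/A) ∫ dt, giving 2√h = 2√h₀ − (0.00492/A) t.
√h = √4.34 − 0.00492·596/(2·1.45) = 2.0833 − 1.0111 = 1.0721.
h = 1.0721² = 1.1494 m.

1.15 m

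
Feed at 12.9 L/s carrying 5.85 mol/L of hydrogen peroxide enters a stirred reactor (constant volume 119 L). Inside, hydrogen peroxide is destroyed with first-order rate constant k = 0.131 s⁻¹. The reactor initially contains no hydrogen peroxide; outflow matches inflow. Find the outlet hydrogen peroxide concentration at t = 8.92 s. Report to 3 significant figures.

2.34 mol/L

Species balance: V dC/dt = Q C_in − Q C − k V C.
This is linear with rate a = Q/V + k = 0.23940 s⁻¹.
C_ss = Q C_in/(Q + kV) = 2.6489 mol/L; C(t) = C_ss + (C₀ − C_ss) e^(−a t).
C(8.92) = 2.6489 + (-2.6489)·e^(−0.23940·8.92) = 2.6489 + (-2.6489)·0.11819 = 2.3358 mol/L.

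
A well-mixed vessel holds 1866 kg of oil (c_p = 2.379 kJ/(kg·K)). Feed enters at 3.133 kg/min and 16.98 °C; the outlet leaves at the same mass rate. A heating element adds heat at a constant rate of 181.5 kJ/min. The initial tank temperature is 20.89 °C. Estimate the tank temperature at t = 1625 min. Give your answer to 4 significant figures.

40.00 °C

Heat balance on the well-mixed liquid: M c_p dT/dt = ṁ c_p (T_in − T) + 181.5.
Rearrange: dT/dt = (T_ss − T)/τ with τ = M/ṁ = 595.595 min and T_ss = T_in + Q̇/(ṁ c_p) = 41.3313 °C.
Solution: T(t) = T_ss + (T₀ − T_ss) e^(−t/τ).
T(1625) = 41.3313 + (-20.4413)·e^(−1625/595.595) = 41.3313 + (-20.4413)·0.0653262 = 39.9959 °C.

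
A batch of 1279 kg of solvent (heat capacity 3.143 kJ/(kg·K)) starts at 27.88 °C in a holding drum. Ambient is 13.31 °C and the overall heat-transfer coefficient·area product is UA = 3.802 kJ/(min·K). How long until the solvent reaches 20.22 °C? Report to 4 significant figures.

788.7 min

M c_p dT/dt = −UA(T − T_amb).
τ = M c_p/UA = 1057.31 min; T_ss = T_amb = 13.3100 °C.
T(t) = T_ss + (T₀ − T_ss)e^(−t/τ); set T = 20.22:
t = −τ ln[(T − T_ss)/(T₀ − T_ss)] = −1057.31 · ln(0.474262) = 788.749 min.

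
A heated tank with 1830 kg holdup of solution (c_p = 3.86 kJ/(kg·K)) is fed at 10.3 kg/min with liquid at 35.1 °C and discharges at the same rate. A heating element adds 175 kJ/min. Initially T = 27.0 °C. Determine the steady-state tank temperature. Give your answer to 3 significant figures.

First-law balance (no shaft work): M c_p dT/dt = ṁ c_p (T_in − T) + 175.
At steady state dT/dt = 0 ⇒ T_ss = T_in + Q̇/(ṁ c_p) = 35.1 + 175/(10.3·3.86) = 39.502 °C.

39.5 °C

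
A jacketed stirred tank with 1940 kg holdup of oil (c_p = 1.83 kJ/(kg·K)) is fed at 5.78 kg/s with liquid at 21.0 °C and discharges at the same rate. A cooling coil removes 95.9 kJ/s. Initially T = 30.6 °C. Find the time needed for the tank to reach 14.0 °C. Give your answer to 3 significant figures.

Energy balance: M c_p dT/dt = ṁ c_p (T_in − T) − 95.9.
τ = M/ṁ = 335.64 s; T_ss = T_in − Q̇/(ṁ c_p) = 11.933 °C.
T(t) = T_ss + (T₀ − T_ss) e^(−t/τ). Set T = 14.0:
e^(−t/τ) = (14.0 − 11.933)/(30.6 − 11.933) = 0.11071
t = −335.64 · ln(0.11071) = 738.70 s.

739 s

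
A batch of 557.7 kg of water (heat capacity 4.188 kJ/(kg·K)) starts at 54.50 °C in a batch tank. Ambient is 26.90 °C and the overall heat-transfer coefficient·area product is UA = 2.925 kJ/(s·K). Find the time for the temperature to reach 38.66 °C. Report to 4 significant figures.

681.2 s

M c_p dT/dt = −UA(T − T_amb).
τ = M c_p/UA = 798.512 s; T_ss = T_amb = 26.9000 °C.
T(t) = T_ss + (T₀ − T_ss)e^(−t/τ); set T = 38.66:
t = −τ ln[(T − T_ss)/(T₀ − T_ss)] = −798.512 · ln(0.426087) = 681.220 s.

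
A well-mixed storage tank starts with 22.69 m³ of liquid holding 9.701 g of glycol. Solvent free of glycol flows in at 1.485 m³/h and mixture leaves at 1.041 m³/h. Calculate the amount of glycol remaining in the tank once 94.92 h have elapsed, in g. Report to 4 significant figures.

Let m(t) be the amount of glycol. Volume: V(t) = V₀ + (Q_in − Q_out) t = 22.69 + 0.444000 t; V(94.92) = 64.8345 m³.
Species balance (pure solvent in): dm/dt = −Q_out · m/V(t).
Separate: dm/m = −Q_out dt/V(t) ⇒ ln(m/m₀) = −(Q_out/(Q_in−Q_out)) ln(V/V₀).
m = m₀ (V₀/V)^(Q_out/(Q_in−Q_out)) = 9.701 × (22.69/64.8345)^(2.34459) = 0.827462 g.

0.8275 g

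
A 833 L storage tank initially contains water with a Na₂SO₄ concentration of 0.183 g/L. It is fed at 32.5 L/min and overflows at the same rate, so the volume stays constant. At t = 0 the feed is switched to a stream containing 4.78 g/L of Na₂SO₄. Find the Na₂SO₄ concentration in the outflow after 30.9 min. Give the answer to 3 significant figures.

Transient balance on the dissolved component: V dC/dt = Q(C_in − C).
So dC/dt = (C_in − C)/τ with τ = V/Q = 833/32.5 = 25.631 min.
This is linear first-order; C(t) = C_in + (C₀ − C_in) e^(−t/τ).
C(30.9) = 4.78 + (0.183 − 4.78)·e^(−30.9/25.631) = 4.78 + (-4.5970)·0.29952 = 3.4031 g/L.

3.40 g/L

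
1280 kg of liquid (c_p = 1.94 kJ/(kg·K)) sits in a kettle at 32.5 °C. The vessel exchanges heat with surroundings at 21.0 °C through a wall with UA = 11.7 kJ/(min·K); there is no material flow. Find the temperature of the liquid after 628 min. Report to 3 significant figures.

21.6 °C

Unsteady energy balance on the tank contents: M c_p dT/dt = −UA(T − T_amb).
dT/dt = (T_ss − T)/τ with T_ss = T_amb = 21.000 °C, τ = M c_p/UA = 1280·1.94/11.7 = 212.24 min.
Integrating: T(t) = T_ss + (T₀ − T_ss) e^(−t/τ).
T(628) = 21.000 + (11.500)·0.051875 = 21.597 °C.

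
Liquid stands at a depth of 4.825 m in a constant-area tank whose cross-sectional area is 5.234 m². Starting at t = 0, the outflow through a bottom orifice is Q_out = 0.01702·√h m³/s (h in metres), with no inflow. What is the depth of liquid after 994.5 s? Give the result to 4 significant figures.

Mass balance (ρ constant): A dh/dt = −0.01702 √h.
Separate and integrate: 2(√h − √h₀) = −(0.01702/A) t.
√h = √4.825 − 0.01702·994.5/(2·5.234) = 2.19659 − 1.61697 = 0.579623.
h = 0.579623² = 0.335963 m.

0.3360 m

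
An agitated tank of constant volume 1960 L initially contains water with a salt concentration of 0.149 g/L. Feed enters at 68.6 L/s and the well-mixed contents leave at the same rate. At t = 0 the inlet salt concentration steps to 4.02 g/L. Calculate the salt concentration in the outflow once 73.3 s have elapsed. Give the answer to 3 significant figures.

Species balance on the tank: V dC/dt = Q(C_in − C).
Rewrite as dC/dt + C/τ = C_in/τ, τ = V/Q = 28.571 s.
This is linear first-order; C(t) = C_in + (C₀ − C_in) e^(−t/τ).
C(73.3) = 4.02 + (0.149 − 4.02)·e^(−73.3/28.571) = 4.02 + (-3.8710)·0.076881 = 3.7224 g/L.

3.72 g/L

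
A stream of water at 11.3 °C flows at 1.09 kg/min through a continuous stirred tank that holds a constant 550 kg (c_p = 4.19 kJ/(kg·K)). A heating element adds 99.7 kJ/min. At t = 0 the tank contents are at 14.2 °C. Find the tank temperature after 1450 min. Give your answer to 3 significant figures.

First-law balance (no shaft work): M c_p dT/dt = ṁ c_p (T_in − T) + 99.7.
Rearrange: dT/dt = (T_ss − T)/τ with τ = M/ṁ = 504.59 min and T_ss = T_in + Q̇/(ṁ c_p) = 33.130 °C.
T approaches T_ss exponentially: T(t) = T_ss + (T₀ − T_ss) e^(−t/τ).
T(1450) = 33.130 + (-18.930)·e^(−1450/504.59) = 33.130 + (-18.930)·0.056493 = 32.061 °C.

32.1 °C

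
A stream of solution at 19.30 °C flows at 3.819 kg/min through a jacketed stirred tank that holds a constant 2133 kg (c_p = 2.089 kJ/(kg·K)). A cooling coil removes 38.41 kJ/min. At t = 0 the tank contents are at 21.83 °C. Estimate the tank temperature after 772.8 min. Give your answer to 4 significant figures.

Unsteady energy balance on the tank contents: M c_p dT/dt = ṁ c_p (T_in − T) − 38.41.
τ = M/ṁ = 558.523 min; T_ss = T_in − Q̇/(ṁ c_p) = 19.30 − 38.41/(3.819·2.089) = 14.4854 °C.
T approaches T_ss exponentially: T(t) = T_ss + (T₀ − T_ss) e^(−t/τ).
T(772.8) = 14.4854 + (7.34456)·e^(−772.8/558.523) = 14.4854 + (7.34456)·0.250662 = 16.3264 °C.

16.33 °C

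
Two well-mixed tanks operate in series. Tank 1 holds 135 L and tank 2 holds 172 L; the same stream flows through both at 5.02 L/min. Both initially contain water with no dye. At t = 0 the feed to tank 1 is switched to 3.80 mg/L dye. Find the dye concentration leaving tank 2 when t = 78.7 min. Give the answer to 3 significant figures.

Species balance on tank i: dCᵢ/dt = (Cᵢ₋₁ − Cᵢ)/τᵢ with τᵢ = Vᵢ/Q.
τ₁ = 135/5.02 = 26.892 min; τ₂ = 172/5.02 = 34.263 min.
Solving the cascade with C₁(0)=C₂(0)=0 gives C₂(t) = C_in[1 − (τ₁ e^(−t/τ₁) − τ₂ e^(−t/τ₂))/(τ₁ − τ₂)].
At t = 78.7: e^(−t/τ₁) = 0.053586, e^(−t/τ₂) = 0.10057.
C₂ = 3.80·[1 − (26.892·0.053586 − 34.263·0.10057)/(-7.3705)] = 3.80·0.72802 = 2.7665 mg/L.

2.77 mg/L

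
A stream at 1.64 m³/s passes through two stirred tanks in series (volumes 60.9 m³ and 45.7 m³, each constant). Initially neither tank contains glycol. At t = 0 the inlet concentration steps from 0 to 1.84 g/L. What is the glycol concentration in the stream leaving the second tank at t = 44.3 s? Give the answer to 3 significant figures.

0.732 g/L

Each tank obeys Vᵢ dCᵢ/dt = Q(Cᵢ₋₁ − Cᵢ), so τᵢ = Vᵢ/Q.
τ₁ = 60.9/1.64 = 37.134 s; τ₂ = 45.7/1.64 = 27.866 s.
Tank 1: C₁ = C_in(1 − e^(−t/τ₁)). Tank 2 (τ₁ ≠ τ₂): C₂ = C_in[1 − (τ₁ e^(−t/τ₁) − τ₂ e^(−t/τ₂))/(τ₁ − τ₂)].
At t = 44.3: e^(−t/τ₁) = 0.30332, e^(−t/τ₂) = 0.20397.
C₂ = 1.84·[1 − (37.134·0.30332 − 27.866·0.20397)/(9.2683)] = 1.84·0.39800 = 0.73231 g/L.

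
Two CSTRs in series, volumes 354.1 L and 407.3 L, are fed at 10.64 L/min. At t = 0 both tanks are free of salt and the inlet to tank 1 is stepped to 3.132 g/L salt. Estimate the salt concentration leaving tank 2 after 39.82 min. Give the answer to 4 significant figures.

Species balance on tank i: dCᵢ/dt = (Cᵢ₋₁ − Cᵢ)/τᵢ with τᵢ = Vᵢ/Q.
τ₁ = 354.1/10.64 = 33.2801 min; τ₂ = 407.3/10.64 = 38.2801 min.
Tank 1: C₁ = C_in(1 − e^(−t/τ₁)). Tank 2 (τ₁ ≠ τ₂): C₂ = C_in[1 − (τ₁ e^(−t/τ₁) − τ₂ e^(−t/τ₂))/(τ₁ − τ₂)].
At t = 39.82: e^(−t/τ₁) = 0.302247, e^(−t/τ₂) = 0.353374.
C₂ = 3.132·[1 − (33.2801·0.302247 − 38.2801·0.353374)/(-5.00000)] = 3.132·0.306321 = 0.959396 g/L.

0.9594 g/L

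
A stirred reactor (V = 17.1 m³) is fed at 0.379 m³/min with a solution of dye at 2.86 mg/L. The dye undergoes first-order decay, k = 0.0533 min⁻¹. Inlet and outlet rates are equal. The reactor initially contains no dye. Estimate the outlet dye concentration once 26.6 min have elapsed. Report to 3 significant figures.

Species balance: V dC/dt = Q C_in − Q C − k V C.
This is linear with rate a = Q/V + k = 0.075464 min⁻¹.
C_ss = Q C_in/(Q + kV) = 0.83998 mg/L; C(t) = C_ss + (C₀ − C_ss) e^(−a t).
C(26.6) = 0.83998 + (-0.83998)·e^(−0.075464·26.6) = 0.83998 + (-0.83998)·0.13435 = 0.72714 mg/L.

0.727 mg/L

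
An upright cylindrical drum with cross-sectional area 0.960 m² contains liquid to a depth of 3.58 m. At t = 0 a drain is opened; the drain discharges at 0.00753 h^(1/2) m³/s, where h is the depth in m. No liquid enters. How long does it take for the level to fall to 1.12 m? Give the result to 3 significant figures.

A dh/dt = −Q_out = −0.00753 √h.
This is separable: 2 d(√h)/dt = −0.00753/A, so √h = √h₀ − (0.00753/(2A)) t.
t = 2A(√h₀ − √h)/0.00753 = 2·0.960·(√3.58 − √1.12)/0.00753
  = 1.9200 × (1.8921 − 1.0583) / 0.00753 = 212.60 s.

213 s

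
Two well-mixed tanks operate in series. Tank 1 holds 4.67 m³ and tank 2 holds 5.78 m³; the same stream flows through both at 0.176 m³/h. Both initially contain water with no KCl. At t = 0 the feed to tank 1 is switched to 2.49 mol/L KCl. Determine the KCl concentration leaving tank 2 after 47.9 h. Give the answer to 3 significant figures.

Species balance on tank i: dCᵢ/dt = (Cᵢ₋₁ − Cᵢ)/τᵢ with τᵢ = Vᵢ/Q.
τ₁ = 4.67/0.176 = 26.534 h; τ₂ = 5.78/0.176 = 32.841 h.
Solving the cascade with C₁(0)=C₂(0)=0 gives C₂(t) = C_in[1 − (τ₁ e^(−t/τ₁) − τ₂ e^(−t/τ₂))/(τ₁ − τ₂)].
At t = 47.9: e^(−t/τ₁) = 0.16444, e^(−t/τ₂) = 0.23257.
C₂ = 2.49·[1 − (26.534·0.16444 − 32.841·0.23257)/(-6.3068)] = 2.49·0.48076 = 1.1971 mol/L.

1.20 mol/L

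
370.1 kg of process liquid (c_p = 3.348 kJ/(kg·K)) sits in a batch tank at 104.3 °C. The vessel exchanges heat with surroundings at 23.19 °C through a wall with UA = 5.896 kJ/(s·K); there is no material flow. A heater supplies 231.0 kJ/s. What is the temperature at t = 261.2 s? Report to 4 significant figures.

M c_p dT/dt = −UA(T − T_amb) + Q̇.
dT/dt = (T_ss − T)/τ with T_ss = T_amb + Q̇/UA = 23.19 + 231.0/5.896 = 62.3691 °C, τ = M c_p/UA = 370.1·3.348/5.896 = 210.159 s.
T approaches T_ss exponentially: T(t) = T_ss + (T₀ − T_ss) e^(−t/τ).
T(261.2) = 62.3691 + (41.9309)·0.288555 = 74.4685 °C.

74.47 °C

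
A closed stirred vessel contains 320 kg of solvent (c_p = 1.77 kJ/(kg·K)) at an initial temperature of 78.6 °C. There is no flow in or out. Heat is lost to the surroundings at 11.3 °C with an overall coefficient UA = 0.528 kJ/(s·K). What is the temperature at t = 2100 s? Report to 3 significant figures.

Lumped-capacitance energy balance: M c_p dT/dt = UA(T_amb − T).
dT/dt = (T_ss − T)/τ with T_ss = T_amb = 11.300 °C, τ = M c_p/UA = 320·1.77/0.528 = 1072.7 s.
T approaches T_ss exponentially: T(t) = T_ss + (T₀ − T_ss) e^(−t/τ).
T(2100) = 11.300 + (67.300)·0.14119 = 20.802 °C.

20.8 °C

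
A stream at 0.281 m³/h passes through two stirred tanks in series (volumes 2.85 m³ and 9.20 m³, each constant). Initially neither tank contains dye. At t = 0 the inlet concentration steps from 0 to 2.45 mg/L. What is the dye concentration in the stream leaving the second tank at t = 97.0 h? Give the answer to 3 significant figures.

2.27 mg/L

Time constants: τᵢ = Vᵢ/Q for each well-mixed tank.
τ₁ = 2.85/0.281 = 10.142 h; τ₂ = 9.20/0.281 = 32.740 h.
Tank 1: C₁ = C_in(1 − e^(−t/τ₁)). Tank 2 (τ₁ ≠ τ₂): C₂ = C_in[1 − (τ₁ e^(−t/τ₁) − τ₂ e^(−t/τ₂))/(τ₁ − τ₂)].
At t = 97.0: e^(−t/τ₁) = 7.0221e-05, e^(−t/τ₂) = 0.051678.
C₂ = 2.45·[1 − (10.142·7.0221e-05 − 32.740·0.051678)/(-22.598)] = 2.45·0.92516 = 2.2666 mg/L.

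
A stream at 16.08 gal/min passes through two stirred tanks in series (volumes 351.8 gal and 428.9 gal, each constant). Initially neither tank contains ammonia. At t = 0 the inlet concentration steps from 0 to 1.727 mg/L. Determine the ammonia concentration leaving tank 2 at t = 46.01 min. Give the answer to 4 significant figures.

Each tank obeys Vᵢ dCᵢ/dt = Q(Cᵢ₋₁ − Cᵢ), so τᵢ = Vᵢ/Q.
τ₁ = 351.8/16.08 = 21.8781 min; τ₂ = 428.9/16.08 = 26.6729 min.
Solving the cascade with C₁(0)=C₂(0)=0 gives C₂(t) = C_in[1 − (τ₁ e^(−t/τ₁) − τ₂ e^(−t/τ₂))/(τ₁ − τ₂)].
At t = 46.01: e^(−t/τ₁) = 0.122088, e^(−t/τ₂) = 0.178178.
C₂ = 1.727·[1 − (21.8781·0.122088 − 26.6729·0.178178)/(-4.79478)] = 1.727·0.565888 = 0.977288 mg/L.

0.9773 mg/L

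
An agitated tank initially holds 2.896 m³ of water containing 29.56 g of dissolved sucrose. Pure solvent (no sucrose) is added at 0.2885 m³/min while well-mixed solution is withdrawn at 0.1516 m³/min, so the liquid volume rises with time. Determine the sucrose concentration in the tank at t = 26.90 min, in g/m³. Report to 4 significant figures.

Total volume: dV/dt = Q_in − Q_out = 0.136900 m³/min, so V(t) = 2.896 + 0.136900 t and V(26.90) = 6.57861 m³.
Species balance (pure solvent in): dm/dt = −Q_out · m/V(t).
Separate: dm/m = −Q_out dt/V(t) ⇒ ln(m/m₀) = −(Q_out/(Q_in−Q_out)) ln(V/V₀).
m = m₀ (V₀/V)^(Q_out/(Q_in−Q_out)) = 29.56 × (2.896/6.57861)^(1.10738) = 11.9153 g.
C = m/V = 11.9153/6.57861 = 1.81122 g/m³.

1.811 g/m³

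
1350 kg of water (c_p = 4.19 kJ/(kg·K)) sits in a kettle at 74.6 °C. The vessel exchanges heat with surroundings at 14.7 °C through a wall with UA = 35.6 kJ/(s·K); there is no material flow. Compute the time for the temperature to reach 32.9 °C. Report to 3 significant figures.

189 s

M c_p dT/dt = −UA(T − T_amb).
τ = M c_p/UA = 158.89 s; T_ss = T_amb = 14.700 °C.
T(t) = T_ss + (T₀ − T_ss)e^(−t/τ); set T = 32.9:
t = −τ ln[(T − T_ss)/(T₀ − T_ss)] = −158.89 · ln(0.30384) = 189.28 s.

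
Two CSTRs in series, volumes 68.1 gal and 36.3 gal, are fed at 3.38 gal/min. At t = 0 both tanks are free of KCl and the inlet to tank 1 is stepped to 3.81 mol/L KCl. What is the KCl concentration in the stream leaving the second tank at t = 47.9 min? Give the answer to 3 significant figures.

3.10 mol/L

Species balance on tank i: dCᵢ/dt = (Cᵢ₋₁ − Cᵢ)/τᵢ with τᵢ = Vᵢ/Q.
τ₁ = 68.1/3.38 = 20.148 min; τ₂ = 36.3/3.38 = 10.740 min.
Solving the cascade with C₁(0)=C₂(0)=0 gives C₂(t) = C_in[1 − (τ₁ e^(−t/τ₁) − τ₂ e^(−t/τ₂))/(τ₁ − τ₂)].
At t = 47.9: e^(−t/τ₁) = 0.092790, e^(−t/τ₂) = 0.011561.
C₂ = 3.81·[1 − (20.148·0.092790 − 10.740·0.011561)/(9.4083)] = 3.81·0.81449 = 3.1032 mol/L.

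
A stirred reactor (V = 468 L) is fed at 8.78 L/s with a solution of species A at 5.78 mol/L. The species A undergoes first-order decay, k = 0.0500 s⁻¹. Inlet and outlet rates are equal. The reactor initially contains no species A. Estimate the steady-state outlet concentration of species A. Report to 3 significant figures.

Accumulation = in − out − consumed: V dC/dt = Q C_in − Q C − k V C.
At steady state: 0 = Q C_in − (Q + kV) C_ss, so C_ss = Q C_in/(Q + kV).
C_ss = 8.78·5.78/(8.78 + 0.0500·468) = 50.748/32.180 = 1.5770 mol/L.

1.58 mol/L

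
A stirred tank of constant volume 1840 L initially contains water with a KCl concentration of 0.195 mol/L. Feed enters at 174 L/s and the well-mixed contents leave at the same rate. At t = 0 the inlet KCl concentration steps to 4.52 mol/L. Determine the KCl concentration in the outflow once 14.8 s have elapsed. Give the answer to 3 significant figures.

3.45 mol/L

Accumulation = in − out for the solute gives V dC/dt = Q(C_in − C).
Rewrite as dC/dt + C/τ = C_in/τ, τ = V/Q = 10.575 s.
This is linear first-order; C(t) = C_in + (C₀ − C_in) e^(−t/τ).
C(14.8) = 4.52 + (0.195 − 4.52)·e^(−14.8/10.575) = 4.52 + (-4.3250)·0.24670 = 3.4530 mol/L.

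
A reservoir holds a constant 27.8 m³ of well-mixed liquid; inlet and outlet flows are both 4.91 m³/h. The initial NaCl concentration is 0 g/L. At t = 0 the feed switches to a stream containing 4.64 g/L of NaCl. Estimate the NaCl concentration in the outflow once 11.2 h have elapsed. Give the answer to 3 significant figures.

Accumulation = in − out for the solute gives V dC/dt = Q(C_in − C).
Rewrite as dC/dt + C/τ = C_in/τ, τ = V/Q = 5.6619 h.
Integrating: C(t) = C_in + (C₀ − C_in) e^(−t/τ).
C(11.2) = 4.64 + (0 − 4.64)·e^(−11.2/5.6619) = 4.64 + (-4.6400)·0.13833 = 3.9982 g/L.

4.00 g/L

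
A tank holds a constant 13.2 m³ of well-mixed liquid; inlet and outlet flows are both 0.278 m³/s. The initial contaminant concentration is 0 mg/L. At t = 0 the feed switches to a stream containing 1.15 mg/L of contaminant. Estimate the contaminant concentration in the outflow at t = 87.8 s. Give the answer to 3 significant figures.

Accumulation = in − out for the solute gives V dC/dt = Q(C_in − C).
Rewrite as dC/dt + C/τ = C_in/τ, τ = V/Q = 47.482 s.
Integrating: C(t) = C_in + (C₀ − C_in) e^(−t/τ).
C(87.8) = 1.15 + (0 − 1.15)·e^(−87.8/47.482) = 1.15 + (-1.1500)·0.15738 = 0.96902 mg/L.

0.969 mg/L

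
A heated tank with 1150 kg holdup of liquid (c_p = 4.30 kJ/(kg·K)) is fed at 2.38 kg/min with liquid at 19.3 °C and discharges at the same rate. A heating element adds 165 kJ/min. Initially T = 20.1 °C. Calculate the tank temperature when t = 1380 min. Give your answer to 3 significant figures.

Energy balance: M c_p dT/dt = ṁ c_p (T_in − T) + 165.
τ = M/ṁ = 483.19 min; T_ss = T_in + Q̇/(ṁ c_p) = 19.3 + 165/(2.38·4.30) = 35.423 °C.
T approaches T_ss exponentially: T(t) = T_ss + (T₀ − T_ss) e^(−t/τ).
T(1380) = 35.423 + (-15.323)·e^(−1380/483.19) = 35.423 + (-15.323)·0.057498 = 34.542 °C.

34.5 °C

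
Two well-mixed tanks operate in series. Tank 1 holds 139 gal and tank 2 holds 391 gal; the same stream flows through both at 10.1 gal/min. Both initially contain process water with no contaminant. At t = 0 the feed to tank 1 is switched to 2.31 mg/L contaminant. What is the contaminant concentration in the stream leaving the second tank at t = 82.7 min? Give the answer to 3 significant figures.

1.89 mg/L

Each tank obeys Vᵢ dCᵢ/dt = Q(Cᵢ₋₁ − Cᵢ), so τᵢ = Vᵢ/Q.
τ₁ = 139/10.1 = 13.762 min; τ₂ = 391/10.1 = 38.713 min.
Tank 1: C₁ = C_in(1 − e^(−t/τ₁)). Tank 2 (τ₁ ≠ τ₂): C₂ = C_in[1 − (τ₁ e^(−t/τ₁) − τ₂ e^(−t/τ₂))/(τ₁ − τ₂)].
At t = 82.7: e^(−t/τ₁) = 0.0024562, e^(−t/τ₂) = 0.11810.
C₂ = 2.31·[1 − (13.762·0.0024562 − 38.713·0.11810)/(-24.950)] = 2.31·0.81812 = 1.8898 mg/L.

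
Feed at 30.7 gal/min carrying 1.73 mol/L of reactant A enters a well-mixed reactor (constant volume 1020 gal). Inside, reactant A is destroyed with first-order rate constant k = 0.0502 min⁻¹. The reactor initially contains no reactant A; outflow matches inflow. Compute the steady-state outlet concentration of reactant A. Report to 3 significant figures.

0.648 mol/L

Accumulation = in − out − consumed: V dC/dt = Q C_in − Q C − k V C.
At steady state: 0 = Q C_in − (Q + kV) C_ss, so C_ss = Q C_in/(Q + kV).
C_ss = 30.7·1.73/(30.7 + 0.0502·1020) = 53.111/81.904 = 0.64845 mol/L.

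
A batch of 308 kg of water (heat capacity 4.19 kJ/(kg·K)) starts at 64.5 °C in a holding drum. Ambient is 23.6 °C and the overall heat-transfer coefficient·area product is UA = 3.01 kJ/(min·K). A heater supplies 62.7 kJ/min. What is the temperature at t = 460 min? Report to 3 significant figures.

51.3 °C

Lumped-capacitance energy balance: M c_p dT/dt = UA(T_amb − T) + Q̇.
dT/dt = (T_ss − T)/τ with T_ss = T_amb + Q̇/UA = 23.6 + 62.7/3.01 = 44.431 °C, τ = M c_p/UA = 308·4.19/3.01 = 428.74 min.
Solution: T(t) = T_ss + (T₀ − T_ss) e^(−t/τ).
T(460) = 44.431 + (20.069)·0.34201 = 51.295 °C.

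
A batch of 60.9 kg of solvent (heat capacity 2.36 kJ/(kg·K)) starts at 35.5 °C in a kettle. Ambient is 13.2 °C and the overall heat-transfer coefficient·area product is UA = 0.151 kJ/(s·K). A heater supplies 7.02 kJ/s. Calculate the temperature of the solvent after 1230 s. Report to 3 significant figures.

Unsteady energy balance on the tank contents: M c_p dT/dt = −UA(T − T_amb) + Q̇.
dT/dt = (T_ss − T)/τ with T_ss = T_amb + Q̇/UA = 13.2 + 7.02/0.151 = 59.690 °C, τ = M c_p/UA = 60.9·2.36/0.151 = 951.81 s.
This is linear first-order; T(t) = T_ss + (T₀ − T_ss) e^(−t/τ).
T(1230) = 59.690 + (-24.190)·0.27465 = 53.046 °C.

53.0 °C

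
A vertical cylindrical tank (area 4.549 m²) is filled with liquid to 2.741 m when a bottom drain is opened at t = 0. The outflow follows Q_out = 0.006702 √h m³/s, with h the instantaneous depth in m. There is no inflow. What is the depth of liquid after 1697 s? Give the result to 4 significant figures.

0.1644 m

With no inflow, A dh/dt = −0.006702 √h.
∫ h^(−1/2) dh = −(0.006702/A) ∫ dt, giving 2√h = 2√h₀ − (0.006702/A) t.
√h = √2.741 − 0.006702·1697/(2·4.549) = 1.65560 − 1.25009 = 0.405509.
h = 0.405509² = 0.164438 m.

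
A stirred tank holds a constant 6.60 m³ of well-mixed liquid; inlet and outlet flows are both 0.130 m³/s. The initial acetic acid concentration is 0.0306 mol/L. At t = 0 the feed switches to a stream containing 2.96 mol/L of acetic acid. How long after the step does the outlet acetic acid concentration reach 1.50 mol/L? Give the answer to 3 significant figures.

35.4 s

Species balance: V dC/dt = Q(C_in − C) ⇒ τ = V/Q = 50.769 s.
C(t) = C_in + (C₀ − C_in) e^(−t/τ). Set C = 1.50 and solve for t:
e^(−t/τ) = (C − C_in)/(C₀ − C_in) = (1.50 − 2.96)/(0.0306 − 2.96) = 0.49840
t = −τ ln(…) = 50.769 × 0.69636 = 35.354 s.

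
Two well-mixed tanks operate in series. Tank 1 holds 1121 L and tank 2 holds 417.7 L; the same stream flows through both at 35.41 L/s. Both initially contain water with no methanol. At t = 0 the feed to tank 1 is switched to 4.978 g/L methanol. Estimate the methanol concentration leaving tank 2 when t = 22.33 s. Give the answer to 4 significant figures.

1.504 g/L

Each tank obeys Vᵢ dCᵢ/dt = Q(Cᵢ₋₁ − Cᵢ), so τᵢ = Vᵢ/Q.
τ₁ = 1121/35.41 = 31.6577 s; τ₂ = 417.7/35.41 = 11.7961 s.
Tank 1: C₁ = C_in(1 − e^(−t/τ₁)). Tank 2 (τ₁ ≠ τ₂): C₂ = C_in[1 − (τ₁ e^(−t/τ₁) − τ₂ e^(−t/τ₂))/(τ₁ − τ₂)].
At t = 22.33: e^(−t/τ₁) = 0.493932, e^(−t/τ₂) = 0.150620.
C₂ = 4.978·[1 − (31.6577·0.493932 − 11.7961·0.150620)/(19.8616)] = 4.978·0.302170 = 1.50420 g/L.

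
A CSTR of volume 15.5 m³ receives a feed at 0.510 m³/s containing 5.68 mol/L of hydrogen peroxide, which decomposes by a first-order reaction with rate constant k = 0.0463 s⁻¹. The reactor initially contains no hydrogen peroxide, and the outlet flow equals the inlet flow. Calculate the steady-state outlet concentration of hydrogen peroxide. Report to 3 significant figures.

Accumulation = in − out − consumed: V dC/dt = Q C_in − Q C − k V C.
Steady state (dC/dt = 0): C_ss = Q C_in/(Q + kV) = C_in/(1 + kV/Q).
C_ss = 0.510·5.68/(0.510 + 0.0463·15.5) = 2.8968/1.2277 = 2.3596 mol/L.

2.36 mol/L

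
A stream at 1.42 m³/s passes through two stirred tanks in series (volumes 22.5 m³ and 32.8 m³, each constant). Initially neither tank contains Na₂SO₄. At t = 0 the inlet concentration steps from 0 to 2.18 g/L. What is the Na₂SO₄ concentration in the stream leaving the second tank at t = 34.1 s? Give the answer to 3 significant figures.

Each tank obeys Vᵢ dCᵢ/dt = Q(Cᵢ₋₁ − Cᵢ), so τᵢ = Vᵢ/Q.
τ₁ = 22.5/1.42 = 15.845 s; τ₂ = 32.8/1.42 = 23.099 s.
Solving the cascade with C₁(0)=C₂(0)=0 gives C₂(t) = C_in[1 − (τ₁ e^(−t/τ₁) − τ₂ e^(−t/τ₂))/(τ₁ − τ₂)].
At t = 34.1: e^(−t/τ₁) = 0.11624, e^(−t/τ₂) = 0.22849.
C₂ = 2.18·[1 − (15.845·0.11624 − 23.099·0.22849)/(-7.2535)] = 2.18·0.52632 = 1.1474 g/L.

1.15 g/L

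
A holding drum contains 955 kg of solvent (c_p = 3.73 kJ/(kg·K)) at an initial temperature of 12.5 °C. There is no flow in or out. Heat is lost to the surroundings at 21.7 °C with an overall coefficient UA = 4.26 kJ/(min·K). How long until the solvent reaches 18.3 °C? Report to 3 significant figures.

Lumped-capacitance energy balance: M c_p dT/dt = UA(T_amb − T).
τ = M c_p/UA = 836.19 min; T_ss = T_amb = 21.700 °C.
T(t) = T_ss + (T₀ − T_ss)e^(−t/τ); set T = 18.3:
t = −τ ln[(T − T_ss)/(T₀ − T_ss)] = −836.19 · ln(0.36957) = 832.36 min.

832 min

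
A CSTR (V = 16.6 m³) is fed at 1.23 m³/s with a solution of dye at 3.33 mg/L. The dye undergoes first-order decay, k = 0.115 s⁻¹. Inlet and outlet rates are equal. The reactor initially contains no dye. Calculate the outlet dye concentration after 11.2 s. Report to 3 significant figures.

1.15 mg/L

Species balance: V dC/dt = Q C_in − Q C − k V C.
dC/dt = (Q/V) C_in − (Q/V + k) C; effective rate a = Q/V + k = 0.074096 + 0.115 = 0.18910 s⁻¹.
C_ss = Q C_in/(Q + kV) = 1.3048 mg/L; C(t) = C_ss + (C₀ − C_ss) e^(−a t).
C(11.2) = 1.3048 + (-1.3048)·e^(−0.18910·11.2) = 1.3048 + (-1.3048)·0.12029 = 1.1479 mg/L.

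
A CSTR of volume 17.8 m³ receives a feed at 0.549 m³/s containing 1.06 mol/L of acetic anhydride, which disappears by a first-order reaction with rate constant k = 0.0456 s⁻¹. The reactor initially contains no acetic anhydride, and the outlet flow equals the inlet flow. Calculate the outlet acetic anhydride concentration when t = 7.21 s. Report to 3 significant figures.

0.181 mol/L

Accumulation = in − out − consumed: V dC/dt = Q C_in − Q C − k V C.
This is linear with rate a = Q/V + k = 0.076443 s⁻¹.
C_ss = Q C_in/(Q + kV) = 0.42768 mol/L; C(t) = C_ss + (C₀ − C_ss) e^(−a t).
C(7.21) = 0.42768 + (-0.42768)·e^(−0.076443·7.21) = 0.42768 + (-0.42768)·0.57629 = 0.18122 mol/L.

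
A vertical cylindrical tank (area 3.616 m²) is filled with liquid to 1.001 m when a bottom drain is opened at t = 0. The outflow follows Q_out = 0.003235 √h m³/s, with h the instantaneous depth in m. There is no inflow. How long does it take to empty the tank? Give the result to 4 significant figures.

With no inflow, A dh/dt = −0.003235 √h.
This is separable: 2 d(√h)/dt = −0.003235/A, so √h = √h₀ − (0.003235/(2A)) t.
Set h = 0: 2√h₀ = (0.003235/A) t_empty ⇒ t_empty = 2A√h₀/0.003235.
t_empty = 2·3.616·√1.001/0.003235 = 7.23200·1.00050/0.003235 = 2236.67 s.

2237 s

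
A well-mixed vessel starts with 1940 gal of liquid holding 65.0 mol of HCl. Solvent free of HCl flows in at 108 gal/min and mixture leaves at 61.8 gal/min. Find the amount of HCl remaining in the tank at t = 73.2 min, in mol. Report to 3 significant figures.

Total volume: dV/dt = Q_in − Q_out = 46.200 gal/min, so V(t) = 1940 + 46.200 t and V(73.2) = 5321.8 gal.
Solute balance: dm/dt = 0 − Q_out C = −Q_out m/V(t).
dm/m = −Q_out dt/(V₀ + 46.200 t); integrating gives ln(m/m₀) = −(Q_out/(Q_in−Q_out)) ln(V/V₀).
m = m₀ (V₀/V)^(Q_out/(Q_in−Q_out)) = 65.0 × (1940/5321.8)^(1.3377) = 16.853 mol.

16.9 mol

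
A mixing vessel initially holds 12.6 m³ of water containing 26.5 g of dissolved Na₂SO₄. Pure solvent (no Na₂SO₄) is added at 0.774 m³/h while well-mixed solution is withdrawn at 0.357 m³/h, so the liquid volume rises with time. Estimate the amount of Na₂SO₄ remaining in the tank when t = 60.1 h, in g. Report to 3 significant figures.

Total volume: dV/dt = Q_in − Q_out = 0.41700 m³/h, so V(t) = 12.6 + 0.41700 t and V(60.1) = 37.662 m³.
Solute balance: dm/dt = 0 − Q_out C = −Q_out m/V(t).
Separate: dm/m = −Q_out dt/V(t) ⇒ ln(m/m₀) = −(Q_out/(Q_in−Q_out)) ln(V/V₀).
m = m₀ (V₀/V)^(Q_out/(Q_in−Q_out)) = 26.5 × (12.6/37.662)^(0.85612) = 10.379 g.

10.4 g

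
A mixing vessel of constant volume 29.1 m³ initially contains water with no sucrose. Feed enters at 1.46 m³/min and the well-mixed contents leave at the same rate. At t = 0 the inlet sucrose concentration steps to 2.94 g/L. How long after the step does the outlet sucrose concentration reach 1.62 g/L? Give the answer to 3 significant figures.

Unsteady species balance (constant V, well mixed): V dC/dt = Q(C_in − C), so τ = V/Q = 19.932 min.
C(t) = C_in + (C₀ − C_in) e^(−t/τ). Set C = 1.62 and solve for t:
e^(−t/τ) = (C − C_in)/(C₀ − C_in) = (1.62 − 2.94)/(0 − 2.94) = 0.44898
t = −τ ln(…) = 19.932 × 0.80078 = 15.961 min.

16.0 min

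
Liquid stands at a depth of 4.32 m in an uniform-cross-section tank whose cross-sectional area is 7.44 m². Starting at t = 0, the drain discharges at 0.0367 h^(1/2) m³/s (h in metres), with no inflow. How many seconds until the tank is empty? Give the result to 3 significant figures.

843 s

Unsteady balance on liquid volume: A dh/dt = −0.0367 √h.
This is separable: 2 d(√h)/dt = −0.0367/A, so √h = √h₀ − (0.0367/(2A)) t.
Set h = 0: 2√h₀ = (0.0367/A) t_empty ⇒ t_empty = 2A√h₀/0.0367.
t_empty = 2·7.44·√4.32/0.0367 = 14.880·2.0785/0.0367 = 842.71 s.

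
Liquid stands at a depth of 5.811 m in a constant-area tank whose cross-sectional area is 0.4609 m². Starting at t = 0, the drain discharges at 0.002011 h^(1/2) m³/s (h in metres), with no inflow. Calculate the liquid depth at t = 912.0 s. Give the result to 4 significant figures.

0.1772 m

With no inflow, A dh/dt = −0.002011 √h.
∫ h^(−1/2) dh = −(0.002011/A) ∫ dt, giving 2√h = 2√h₀ − (0.002011/A) t.
√h = √5.811 − 0.002011·912.0/(2·0.4609) = 2.41060 − 1.98962 = 0.420981.
h = 0.420981² = 0.177225 m.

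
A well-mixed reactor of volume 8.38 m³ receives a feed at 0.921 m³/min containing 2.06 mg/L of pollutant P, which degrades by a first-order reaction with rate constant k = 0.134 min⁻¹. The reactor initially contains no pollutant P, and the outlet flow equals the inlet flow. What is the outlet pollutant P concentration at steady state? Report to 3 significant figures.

0.928 mg/L

V dC/dt = Q(C_in − C) − k V C.
At steady state: 0 = Q C_in − (Q + kV) C_ss, so C_ss = Q C_in/(Q + kV).
C_ss = 0.921·2.06/(0.921 + 0.134·8.38) = 1.8973/2.0439 = 0.92825 mg/L.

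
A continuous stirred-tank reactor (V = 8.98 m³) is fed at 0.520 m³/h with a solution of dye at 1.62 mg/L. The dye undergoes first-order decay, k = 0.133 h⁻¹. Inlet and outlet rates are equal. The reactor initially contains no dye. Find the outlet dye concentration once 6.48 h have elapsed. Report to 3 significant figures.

0.349 mg/L

V dC/dt = Q(C_in − C) − k V C.
This is linear with rate a = Q/V + k = 0.19091 h⁻¹.
C_ss = Q C_in/(Q + kV) = 0.49138 mg/L; C(t) = C_ss + (C₀ − C_ss) e^(−a t).
C(6.48) = 0.49138 + (-0.49138)·e^(−0.19091·6.48) = 0.49138 + (-0.49138)·0.29023 = 0.34877 mg/L.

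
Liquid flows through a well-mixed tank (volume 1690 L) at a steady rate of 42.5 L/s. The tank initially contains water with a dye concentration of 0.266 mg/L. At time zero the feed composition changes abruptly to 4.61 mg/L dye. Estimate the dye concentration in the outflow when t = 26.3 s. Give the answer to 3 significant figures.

2.37 mg/L

Unsteady species balance (constant V, well mixed): V dC/dt = Q(C_in − C).
Time constant τ = V/Q = 1690/42.5 = 39.765 s.
Solution: C(t) = C_in + (C₀ − C_in) e^(−t/τ).
C(26.3) = 4.61 + (0.266 − 4.61)·e^(−26.3/39.765) = 4.61 + (-4.3440)·0.51613 = 2.3679 mg/L.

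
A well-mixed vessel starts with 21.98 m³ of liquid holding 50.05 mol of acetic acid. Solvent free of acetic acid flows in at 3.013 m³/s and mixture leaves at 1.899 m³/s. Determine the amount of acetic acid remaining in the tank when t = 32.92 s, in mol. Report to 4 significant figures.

Let m(t) be the amount of acetic acid. Volume: V(t) = V₀ + (Q_in − Q_out) t = 21.98 + 1.11400 t; V(32.92) = 58.6529 m³.
Solute balance: dm/dt = 0 − Q_out C = −Q_out m/V(t).
Separate: dm/m = −Q_out dt/V(t) ⇒ ln(m/m₀) = −(Q_out/(Q_in−Q_out)) ln(V/V₀).
m = m₀ (V₀/V)^(Q_out/(Q_in−Q_out)) = 50.05 × (21.98/58.6529)^(1.70467) = 9.39225 mol.

9.392 mol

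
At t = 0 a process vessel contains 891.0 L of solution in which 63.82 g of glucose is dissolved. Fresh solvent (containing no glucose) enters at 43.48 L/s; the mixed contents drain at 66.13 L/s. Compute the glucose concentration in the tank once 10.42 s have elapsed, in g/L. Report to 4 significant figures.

Total volume: dV/dt = Q_in − Q_out = -22.6500 L/s, so V(t) = 891.0 − 22.6500 t and V(10.42) = 654.987 L.
Solute balance: dm/dt = 0 − Q_out C = −Q_out m/V(t).
Separate: dm/m = −Q_out dt/V(t) ⇒ ln(m/m₀) = −(Q_out/(Q_in−Q_out)) ln(V/V₀).
m = m₀ (V₀/V)^(Q_out/(Q_in−Q_out)) = 63.82 × (891.0/654.987)^(-2.91965) = 25.9873 g.
C = m/V = 25.9873/654.987 = 0.0396760 g/L.

0.03968 g/L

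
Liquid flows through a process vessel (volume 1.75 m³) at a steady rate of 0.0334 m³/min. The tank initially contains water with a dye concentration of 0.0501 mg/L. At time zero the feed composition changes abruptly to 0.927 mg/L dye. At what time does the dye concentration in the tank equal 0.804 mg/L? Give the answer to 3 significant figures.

Species balance on the tank: V dC/dt = Q(C_in − C), so τ = V/Q = 52.395 min.
C(t) = C_in + (C₀ − C_in) e^(−t/τ). Set C = 0.804 and solve for t:
e^(−t/τ) = (C − C_in)/(C₀ − C_in) = (0.804 − 0.927)/(0.0501 − 0.927) = 0.14027
t = −τ ln(…) = 52.395 × 1.9642 = 102.92 min.

103 min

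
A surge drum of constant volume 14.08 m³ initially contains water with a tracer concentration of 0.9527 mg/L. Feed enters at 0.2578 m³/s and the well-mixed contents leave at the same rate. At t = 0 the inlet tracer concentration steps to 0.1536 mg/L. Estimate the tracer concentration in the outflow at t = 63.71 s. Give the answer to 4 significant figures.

Transient balance on the dissolved component: V dC/dt = Q(C_in − C).
Rewrite as dC/dt + C/τ = C_in/τ, τ = V/Q = 54.6160 s.
This is linear first-order; C(t) = C_in + (C₀ − C_in) e^(−t/τ).
C(63.71) = 0.1536 + (0.9527 − 0.1536)·e^(−63.71/54.6160) = 0.1536 + (0.799100)·0.311453 = 0.402482 mg/L.

0.4025 mg/L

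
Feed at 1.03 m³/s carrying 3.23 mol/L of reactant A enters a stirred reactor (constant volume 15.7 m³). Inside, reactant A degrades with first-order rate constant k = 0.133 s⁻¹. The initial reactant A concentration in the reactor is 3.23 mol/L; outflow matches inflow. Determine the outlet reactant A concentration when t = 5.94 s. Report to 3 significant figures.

Species balance: V dC/dt = Q C_in − Q C − k V C.
dC/dt = (Q/V) C_in − (Q/V + k) C; effective rate a = Q/V + k = 0.065605 + 0.133 = 0.19861 s⁻¹.
C_ss = Q C_in/(Q + kV) = 1.0670 mol/L; C(t) = C_ss + (C₀ − C_ss) e^(−a t).
C(5.94) = 1.0670 + (2.1630)·e^(−0.19861·5.94) = 1.0670 + (2.1630)·0.30737 = 1.7318 mol/L.

1.73 mol/L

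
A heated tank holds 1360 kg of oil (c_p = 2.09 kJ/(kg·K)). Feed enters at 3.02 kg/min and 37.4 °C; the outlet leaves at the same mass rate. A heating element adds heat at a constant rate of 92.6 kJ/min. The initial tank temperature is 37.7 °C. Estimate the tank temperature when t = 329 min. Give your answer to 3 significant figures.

M c_p dT/dt = ṁ c_p (T_in − T) + Q̇.
τ = M/ṁ = 450.33 min; T_ss = T_in + Q̇/(ṁ c_p) = 37.4 + 92.6/(3.02·2.09) = 52.071 °C.
Integrating: T(t) = T_ss + (T₀ − T_ss) e^(−t/τ).
T(329) = 52.071 + (-14.371)·e^(−329/450.33) = 52.071 + (-14.371)·0.48163 = 45.149 °C.

45.1 °C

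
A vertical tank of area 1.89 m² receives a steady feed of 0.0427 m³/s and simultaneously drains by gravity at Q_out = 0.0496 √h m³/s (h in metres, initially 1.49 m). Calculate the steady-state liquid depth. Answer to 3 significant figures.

0.741 m

Level balance: A dh/dt = 0.0427 − 0.0496 √h. Setting dh/dt = 0:
Q_in = 0.0496 √h_ss ⇒ √h_ss = 0.0427/0.0496 = 0.86089.
h_ss = 0.86089² = 0.74113 m. (Since h₀ = 1.49 m > h_ss, the level will fall toward this value.)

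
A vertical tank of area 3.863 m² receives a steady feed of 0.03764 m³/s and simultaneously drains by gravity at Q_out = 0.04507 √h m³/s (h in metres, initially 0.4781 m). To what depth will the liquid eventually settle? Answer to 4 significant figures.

Level balance: A dh/dt = 0.03764 − 0.04507 √h. Setting dh/dt = 0:
Q_in = 0.04507 √h_ss ⇒ √h_ss = 0.03764/0.04507 = 0.835145.
h_ss = 0.835145² = 0.697468 m. (Since h₀ = 0.4781 m < h_ss, the level will rise toward this value.)

0.6975 m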